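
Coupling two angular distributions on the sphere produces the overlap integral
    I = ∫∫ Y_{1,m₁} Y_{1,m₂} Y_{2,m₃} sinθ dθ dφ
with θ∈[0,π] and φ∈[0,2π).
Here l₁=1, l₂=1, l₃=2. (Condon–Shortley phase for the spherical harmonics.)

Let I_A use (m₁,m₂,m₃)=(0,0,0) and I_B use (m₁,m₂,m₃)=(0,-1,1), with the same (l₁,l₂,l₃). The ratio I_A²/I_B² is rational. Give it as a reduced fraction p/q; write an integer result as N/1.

4/3

Same 1,1,2: normalisation and zero-m 3j drop out of the ratio.
A: Δ: 0! 2! 2! / 5! → 1/30; sum: t=0:+1/1 = 1/1; 3j²(1 1 2; 0 0 0) = Δ·Π!·Σ² = 2/15  (sign +1)
B: Δ: 0! 2! 2! / 5! → 1/30; sum: t=0:+1/2 = 1/2; 3j²(1 1 2; 0 -1 1) = Δ·Π!·Σ² = 1/10  (sign -1)
I_A²/I_B² = (2/15)/(1/10) = 4/3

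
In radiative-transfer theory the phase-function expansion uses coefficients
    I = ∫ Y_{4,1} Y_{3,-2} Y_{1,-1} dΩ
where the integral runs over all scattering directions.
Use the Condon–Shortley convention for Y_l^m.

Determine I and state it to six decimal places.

Σmᵢ = -2 ≠ 0, so the φ-integral vanishes; I = 0

0.000000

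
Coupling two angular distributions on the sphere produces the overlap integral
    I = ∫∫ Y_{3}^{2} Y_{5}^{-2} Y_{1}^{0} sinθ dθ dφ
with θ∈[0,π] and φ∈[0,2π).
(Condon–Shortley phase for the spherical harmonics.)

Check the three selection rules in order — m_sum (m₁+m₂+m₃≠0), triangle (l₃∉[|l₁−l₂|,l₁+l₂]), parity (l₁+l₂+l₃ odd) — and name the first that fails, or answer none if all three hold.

triangle

Σmᵢ = 0  ✓
l₃∈[|l₁−l₂|,l₁+l₂]=[2,8], have l₃=1  ✗
Σlᵢ = 9 ⇒ odd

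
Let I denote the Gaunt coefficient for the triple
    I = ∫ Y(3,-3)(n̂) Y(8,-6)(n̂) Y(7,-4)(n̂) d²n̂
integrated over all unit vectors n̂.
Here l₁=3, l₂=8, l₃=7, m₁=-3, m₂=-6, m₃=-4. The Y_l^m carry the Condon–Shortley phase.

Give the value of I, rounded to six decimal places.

0.000000

m-sum = -3 − 6 − 4 = -13 ≠ 0 ⇒ I = 0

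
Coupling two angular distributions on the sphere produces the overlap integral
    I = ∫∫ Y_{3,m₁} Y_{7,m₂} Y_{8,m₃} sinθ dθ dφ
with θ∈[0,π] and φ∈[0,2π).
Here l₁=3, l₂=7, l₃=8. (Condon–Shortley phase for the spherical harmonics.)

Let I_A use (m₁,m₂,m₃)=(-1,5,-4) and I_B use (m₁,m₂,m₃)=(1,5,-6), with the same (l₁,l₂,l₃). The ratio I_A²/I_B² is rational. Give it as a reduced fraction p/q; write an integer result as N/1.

12943/1248

l's match ⇒ only the (l;m) 3-j factors differ between A and B.
A: triangle coeff Δ(3,7,8) = 1/5290740; Σ_t [0,2]: t=0:+1/22992076800 t=1:−1/239500800 t=2:+1/58060800 = 43/3284582400; (3j)²=12943/755820 [(3 7 8; -1 5 -4)], sign=+1
B: triangle coeff Δ(3,7,8) = 1/5290740; Σ_t [0,2]: t=0:+1/3832012800 t=1:−1/239500800 t=2:+1/348364800 = -1/958003200; (3j)²=8/4845 [(3 7 8; 1 5 -6)], sign=-1
I_A²/I_B² = (12943/755820)/(8/4845) = 12943/1248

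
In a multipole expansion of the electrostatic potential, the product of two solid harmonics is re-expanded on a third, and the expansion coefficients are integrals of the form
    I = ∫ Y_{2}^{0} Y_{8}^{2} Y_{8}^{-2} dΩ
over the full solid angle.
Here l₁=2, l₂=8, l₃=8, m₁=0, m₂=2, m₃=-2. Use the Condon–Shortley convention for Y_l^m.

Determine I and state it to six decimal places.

0.132796

m-sum 0 ✓  L=18 even ✓  6≤8≤10 ✓
Π(2lᵢ+1) = 5×17×17 = 1445
triangle coeff Δ(2,8,8) = 1/348840
Σ_t [0,2]: t=0:+1/116121600 t=1:−1/25401600 t=2:+1/116121600 = -1/45158400
(3j)²=24/1615 [(2 8 8; 0 0 0)], sign=-1
Σ_t [0,2]: t=0:+1/348364800 t=1:−1/43545600 t=2:+1/116121600 = -1/87091200
(3j)²=10/969 [(2 8 8; 0 2 -2)], sign=-1
⇒ 4πI² = 80/361
I = (+1)√(80/361/(4π)) = 0.13279645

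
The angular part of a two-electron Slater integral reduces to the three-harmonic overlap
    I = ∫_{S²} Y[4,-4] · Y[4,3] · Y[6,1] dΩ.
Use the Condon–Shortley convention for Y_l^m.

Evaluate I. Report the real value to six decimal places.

0.065188

m-sum 0 ✓  L=14 even ✓  0≤6≤8 ✓
Π(2lᵢ+1) = 9×9×13 = 1053
triangle coeff Δ(4,4,6) = 1/1261260
Σ_t [0,2]: t=0:+1/4608 t=1:−1/1296 t=2:+1/4608 = -7/20736
(3j)²=20/1287 [(4 4 6; 0 0 0)], sign=-1
Σ_t [2,2]: t=2:+1/172800 = 1/172800
(3j)²=7/2145 [(4 4 6; -4 3 1)], sign=-1
⇒ 4πI² = 84/1573
I = (+1)√(84/1573/(4π)) = 0.06518840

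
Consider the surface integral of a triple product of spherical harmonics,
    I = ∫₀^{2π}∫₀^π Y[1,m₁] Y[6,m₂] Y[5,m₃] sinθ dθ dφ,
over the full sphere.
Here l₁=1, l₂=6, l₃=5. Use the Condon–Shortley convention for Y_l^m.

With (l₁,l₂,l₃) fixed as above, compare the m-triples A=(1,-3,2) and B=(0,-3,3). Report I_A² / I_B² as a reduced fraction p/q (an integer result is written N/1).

4/3

l's match ⇒ only the (l;m) 3-j factors differ between A and B.
A: triangle coeff Δ(1,6,5) = 1/858; Σ_t [0,0]: t=0:+1/60480 = 1/60480; (3j)²=6/143 [(1 6 5; 1 -3 2)], sign=-1
B: triangle coeff Δ(1,6,5) = 1/858; Σ_t [1,1]: t=1:−1/80640 = -1/80640; (3j)²=9/286 [(1 6 5; 0 -3 3)], sign=-1
I_A²/I_B² = (6/143)/(9/286) = 4/3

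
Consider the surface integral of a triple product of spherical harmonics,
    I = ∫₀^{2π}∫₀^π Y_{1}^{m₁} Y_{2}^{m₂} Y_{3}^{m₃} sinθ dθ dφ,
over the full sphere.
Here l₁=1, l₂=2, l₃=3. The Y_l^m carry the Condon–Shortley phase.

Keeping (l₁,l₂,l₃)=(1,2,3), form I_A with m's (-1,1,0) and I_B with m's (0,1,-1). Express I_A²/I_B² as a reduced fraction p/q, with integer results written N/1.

3/8

Shared (l₁,l₂,l₃)=(1,2,3): N and (l;000)² cancel in I_A²/I_B².
A: Δ = 0!·2!·4!/7! = 1/105; Racah Σ t=0..0: t=0:+1/12 = 1/12; ⇒ 3j(1 2 3; -1 1 0)² = 1/35, sgn -1
B: Δ = 0!·2!·4!/7! = 1/105; Racah Σ t=0..0: t=0:+1/6 = 1/6; ⇒ 3j(1 2 3; 0 1 -1)² = 8/105, sgn +1
I_A²/I_B² = (1/35)/(8/105) = 3/8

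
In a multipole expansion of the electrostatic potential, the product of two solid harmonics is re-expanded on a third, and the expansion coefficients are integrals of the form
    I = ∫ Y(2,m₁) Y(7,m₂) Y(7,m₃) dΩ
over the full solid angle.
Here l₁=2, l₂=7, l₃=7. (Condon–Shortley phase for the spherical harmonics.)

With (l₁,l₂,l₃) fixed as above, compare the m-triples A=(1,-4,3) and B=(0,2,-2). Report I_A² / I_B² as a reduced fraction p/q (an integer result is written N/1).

147/88

Shared (l₁,l₂,l₃)=(2,7,7): N and (l;000)² cancel in I_A²/I_B².
A: Δ = 2!·2!·12!/17! = 1/185640; Racah Σ t=0..1: t=0:+1/4354560 t=1:−1/14515200 = 1/6220800; ⇒ 3j(2 7 7; 1 -4 3)² = 77/4420, sgn +1
B: Δ = 2!·2!·12!/17! = 1/185640; Racah Σ t=0..2: t=0:+1/8709120 t=1:−1/967680 t=2:+1/2419200 = -11/21772800; ⇒ 3j(2 7 7; 0 2 -2)² = 242/23205, sgn +1
I_A²/I_B² = (77/4420)/(242/23205) = 147/88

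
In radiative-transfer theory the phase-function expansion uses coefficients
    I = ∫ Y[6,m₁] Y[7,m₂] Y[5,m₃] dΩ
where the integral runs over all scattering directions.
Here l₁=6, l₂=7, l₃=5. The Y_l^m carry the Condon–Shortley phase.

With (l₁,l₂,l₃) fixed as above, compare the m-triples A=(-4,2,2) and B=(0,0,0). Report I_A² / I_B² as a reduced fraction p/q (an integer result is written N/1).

841/5040

Shared (l₁,l₂,l₃)=(6,7,5): N and (l;000)² cancel in I_A²/I_B².
A: Δ = 8!·4!·6!/19! = 1/174594420; Racah Σ t=6..8: t=6:+1/1244160 t=7:−1/1451520 t=8:+1/19353600 = 29/174182400; ⇒ 3j(6 7 5; -4 2 2)² = 841/554268, sgn -1
B: Δ = 8!·4!·6!/19! = 1/174594420; Racah Σ t=2..6: t=2:+1/4147200 t=3:−1/207360 t=4:+1/82944 t=5:−1/207360 t=6:+1/4147200 = 1/345600; ⇒ 3j(6 7 5; 0 0 0)² = 420/46189, sgn -1
I_A²/I_B² = (841/554268)/(420/46189) = 841/5040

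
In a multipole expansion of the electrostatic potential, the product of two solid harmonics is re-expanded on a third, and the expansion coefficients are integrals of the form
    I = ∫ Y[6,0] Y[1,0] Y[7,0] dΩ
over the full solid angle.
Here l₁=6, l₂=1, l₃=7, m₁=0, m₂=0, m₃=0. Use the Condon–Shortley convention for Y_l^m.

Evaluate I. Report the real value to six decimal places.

m-sum 0 ✓  L=14 even ✓  5≤7≤7 ✓
Π(2lᵢ+1) = 13×3×15 = 585
triangle coeff Δ(6,1,7) = 1/1365
Σ_t [0,0]: t=0:+1/518400 = 1/518400
(3j)²=7/195 [(6 1 7; 0 0 0)], sign=-1
(m-triple is (0,0,0) — same symbol as above.)
⇒ 4πI² = 49/65
I = (+1)√(49/65/(4π)) = 0.24492687

0.244927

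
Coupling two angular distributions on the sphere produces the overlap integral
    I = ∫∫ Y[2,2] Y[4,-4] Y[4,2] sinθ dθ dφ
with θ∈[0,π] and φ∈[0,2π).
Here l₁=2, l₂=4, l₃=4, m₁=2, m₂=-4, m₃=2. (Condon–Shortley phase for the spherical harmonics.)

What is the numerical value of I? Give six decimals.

Rules hold: Σm=0, L=10 even, 2≤4≤6.
N = 5·9·9 = 405
Δ = 2!·2!·6!/11! = 1/13860
Racah Σ t=0..2: t=0:+1/192 t=1:−1/36 t=2:+1/192 = -5/288
⇒ 3j(2 4 4; 0 0 0)² = 20/693, sgn -1
Racah Σ t=0..0: t=0:+1/2880 = 1/2880
⇒ 3j(2 4 4; 2 -4 2)² = 2/165, sgn +1
4πI² = N·(3j₀)²·(3jₘ)² = 120/847
I = -1·√(0.141677/4π) = -0.10618031

-0.106180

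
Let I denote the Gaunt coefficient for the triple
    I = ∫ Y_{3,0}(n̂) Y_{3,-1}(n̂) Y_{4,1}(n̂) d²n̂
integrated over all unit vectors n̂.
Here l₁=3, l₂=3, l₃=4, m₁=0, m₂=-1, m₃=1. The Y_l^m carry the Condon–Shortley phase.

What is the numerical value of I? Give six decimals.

-0.099323

Rules hold: Σm=0, L=10 even, 0≤4≤6.
N = 7·7·9 = 441
Δ = 2!·4!·4!/11! = 1/34650
Racah Σ t=0..2: t=0:+1/72 t=1:−1/16 t=2:+1/72 = -5/144
⇒ 3j(3 3 4; 0 0 0)² = 2/77, sgn -1
Racah Σ t=0..2: t=0:+1/48 t=1:−1/24 t=2:+1/288 = -5/288
⇒ 3j(3 3 4; 0 -1 1)² = 5/462, sgn +1
4πI² = N·(3j₀)²·(3jₘ)² = 15/121
I = -1·√(0.123967/4π) = -0.09932258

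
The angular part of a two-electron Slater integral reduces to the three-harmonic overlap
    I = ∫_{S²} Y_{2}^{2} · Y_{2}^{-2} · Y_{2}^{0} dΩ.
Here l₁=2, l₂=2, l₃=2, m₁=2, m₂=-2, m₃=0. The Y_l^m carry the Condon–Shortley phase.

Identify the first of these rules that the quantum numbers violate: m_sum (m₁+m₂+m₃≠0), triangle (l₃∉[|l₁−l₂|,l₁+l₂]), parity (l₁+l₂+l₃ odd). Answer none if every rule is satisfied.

none

Σmᵢ = 0  ✓
l₃∈[|l₁−l₂|,l₁+l₂]=[0,4], have l₃=2  ✓
Σlᵢ = 6 ⇒ even  ✓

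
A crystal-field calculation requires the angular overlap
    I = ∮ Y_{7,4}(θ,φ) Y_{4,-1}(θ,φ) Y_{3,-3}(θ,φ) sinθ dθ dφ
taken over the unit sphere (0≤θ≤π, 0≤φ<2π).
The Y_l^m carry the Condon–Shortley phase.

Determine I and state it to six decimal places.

0.144828

Checks pass: Σm=0; 14 even; l₃=3∈[3,11].
(2·7+1)(2·4+1)(2·3+1) = 945
Δ: 8! 6! 0! / 15! → 1/45045
sum: t=4:+1/20736 = 1/20736
3j²(7 4 3; 0 0 0) = Δ·Π!·Σ² = 35/1287  (sign -1)
sum: t=3:−1/518400 = -1/518400
3j²(7 4 3; 4 -1 -3) = Δ·Π!·Σ² = 2/195  (sign -1)
combine: 4πI² = 945·35/1287·2/195 = 490/1859
take √, sign +1: I = 0.14482829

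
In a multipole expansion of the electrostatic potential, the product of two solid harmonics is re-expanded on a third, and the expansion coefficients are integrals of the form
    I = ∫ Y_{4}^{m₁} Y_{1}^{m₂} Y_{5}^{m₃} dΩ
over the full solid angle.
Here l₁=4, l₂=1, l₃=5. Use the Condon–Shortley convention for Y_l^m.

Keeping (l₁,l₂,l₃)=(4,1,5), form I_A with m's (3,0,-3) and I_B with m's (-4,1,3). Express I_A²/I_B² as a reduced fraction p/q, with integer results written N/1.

16/1

Same 4,1,5: normalisation and zero-m 3j drop out of the ratio.
A: Δ: 0! 8! 2! / 11! → 1/495; sum: t=0:+1/5040 = 1/5040; 3j²(4 1 5; 3 0 -3) = Δ·Π!·Σ² = 16/495  (sign +1)
B: Δ: 0! 8! 2! / 11! → 1/495; sum: t=0:+1/80640 = 1/80640; 3j²(4 1 5; -4 1 3) = Δ·Π!·Σ² = 1/495  (sign +1)
I_A²/I_B² = (16/495)/(1/495) = 16/1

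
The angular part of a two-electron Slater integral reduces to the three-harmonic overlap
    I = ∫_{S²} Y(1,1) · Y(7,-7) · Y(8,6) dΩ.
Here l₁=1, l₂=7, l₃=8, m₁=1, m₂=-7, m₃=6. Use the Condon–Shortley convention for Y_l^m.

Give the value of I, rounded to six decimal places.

m-sum 0 ✓  L=16 even ✓  6≤8≤8 ✓
Π(2lᵢ+1) = 3×15×17 = 765
triangle coeff Δ(1,7,8) = 1/2040
Σ_t [0,0]: t=0:+1/25401600 = 1/25401600
(3j)²=8/255 [(1 7 8; 0 0 0)], sign=+1
Σ_t [0,0]: t=0:+1/174356582400 = 1/174356582400
(3j)²=1/2040 [(1 7 8; 1 -7 6)], sign=+1
⇒ 4πI² = 1/85
I = (+1)√(1/85/(4π)) = 0.03059748

0.030597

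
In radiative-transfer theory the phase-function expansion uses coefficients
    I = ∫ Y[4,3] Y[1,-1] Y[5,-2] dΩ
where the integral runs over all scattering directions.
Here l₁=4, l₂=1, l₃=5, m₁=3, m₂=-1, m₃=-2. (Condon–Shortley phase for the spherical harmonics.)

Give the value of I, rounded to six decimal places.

m-sum 0 ✓  L=10 even ✓  3≤5≤5 ✓
Π(2lᵢ+1) = 9×3×11 = 297
triangle coeff Δ(4,1,5) = 1/495
Σ_t [0,0]: t=0:+1/576 = 1/576
(3j)²=5/99 [(4 1 5; 0 0 0)], sign=-1
Σ_t [0,0]: t=0:+1/10080 = 1/10080
(3j)²=1/165 [(4 1 5; 3 -1 -2)], sign=-1
⇒ 4πI² = 1/11
I = (+1)√(1/11/(4π)) = 0.08505478

0.085055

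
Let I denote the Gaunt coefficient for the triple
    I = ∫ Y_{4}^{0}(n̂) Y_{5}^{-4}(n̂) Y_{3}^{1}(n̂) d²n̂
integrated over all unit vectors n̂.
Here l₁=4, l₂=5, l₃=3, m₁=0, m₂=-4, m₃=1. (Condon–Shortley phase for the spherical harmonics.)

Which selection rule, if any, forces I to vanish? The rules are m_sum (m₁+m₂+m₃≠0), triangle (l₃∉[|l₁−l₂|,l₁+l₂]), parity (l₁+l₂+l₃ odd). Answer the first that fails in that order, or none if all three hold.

m_sum

Σmᵢ = -3  ✗
l₃∈[|l₁−l₂|,l₁+l₂]=[1,9], have l₃=3
Σlᵢ = 12 ⇒ even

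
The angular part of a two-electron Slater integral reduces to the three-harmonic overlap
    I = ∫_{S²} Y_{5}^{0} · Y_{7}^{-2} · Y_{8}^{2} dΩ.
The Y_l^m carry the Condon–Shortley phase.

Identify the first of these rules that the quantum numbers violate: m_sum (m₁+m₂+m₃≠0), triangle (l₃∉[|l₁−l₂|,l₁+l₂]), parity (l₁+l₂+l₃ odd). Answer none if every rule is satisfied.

m₁+m₂+m₃ = 0 − 2 + 2 = 0  ✓
triangle: |5−7|=2 ≤ l₃=8 ≤ 5+7=12  ✓
parity: l₁+l₂+l₃ = 20 is even  ✓

none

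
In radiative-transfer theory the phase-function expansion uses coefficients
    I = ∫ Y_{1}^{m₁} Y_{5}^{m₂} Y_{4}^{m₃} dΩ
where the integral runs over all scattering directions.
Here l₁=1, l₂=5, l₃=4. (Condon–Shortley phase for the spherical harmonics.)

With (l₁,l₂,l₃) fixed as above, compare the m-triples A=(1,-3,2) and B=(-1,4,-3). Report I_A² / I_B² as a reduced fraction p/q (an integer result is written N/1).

Shared (l₁,l₂,l₃)=(1,5,4): N and (l;000)² cancel in I_A²/I_B².
A: Δ = 2!·0!·8!/11! = 1/495; Racah Σ t=0..0: t=0:+1/2880 = 1/2880; ⇒ 3j(1 5 4; 1 -3 2)² = 28/495, sgn +1
B: Δ = 2!·0!·8!/11! = 1/495; Racah Σ t=2..2: t=2:+1/10080 = 1/10080; ⇒ 3j(1 5 4; -1 4 -3)² = 4/55, sgn -1
I_A²/I_B² = (28/495)/(4/55) = 7/9

7/9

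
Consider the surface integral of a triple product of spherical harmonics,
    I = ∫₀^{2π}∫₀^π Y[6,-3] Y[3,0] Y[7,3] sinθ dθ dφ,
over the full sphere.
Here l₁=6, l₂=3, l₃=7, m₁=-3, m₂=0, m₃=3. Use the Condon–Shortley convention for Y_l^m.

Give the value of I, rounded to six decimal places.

-0.008134

m-sum 0 ✓  L=16 even ✓  3≤7≤9 ✓
Π(2lᵢ+1) = 13×7×15 = 1365
triangle coeff Δ(6,3,7) = 1/2042040
Σ_t [0,2]: t=0:+1/207360 t=1:−1/57600 t=2:+1/207360 = -1/129600
(3j)²=168/12155 [(6 3 7; 0 0 0)], sign=+1
Σ_t [0,2]: t=0:+1/4354560 t=1:−1/322560 t=2:+1/362880 = -1/8709120
(3j)²=3/68068 [(6 3 7; -3 0 3)], sign=-1
⇒ 4πI² = 378/454597
I = (-1)√(378/454597/(4π)) = -0.00813444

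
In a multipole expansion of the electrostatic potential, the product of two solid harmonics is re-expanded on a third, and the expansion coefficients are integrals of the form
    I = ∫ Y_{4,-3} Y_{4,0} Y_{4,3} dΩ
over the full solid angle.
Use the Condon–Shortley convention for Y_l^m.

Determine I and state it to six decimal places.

0.159788

m-sum 0 ✓  L=12 even ✓  0≤4≤8 ✓
Π(2lᵢ+1) = 9×9×9 = 729
triangle coeff Δ(4,4,4) = 1/450450
Σ_t [0,4]: t=0:+1/13824 t=1:−1/216 t=2:+1/64 t=3:−1/216 t=4:+1/13824 = 5/768
(3j)²=18/1001 [(4 4 4; 0 0 0)], sign=+1
Σ_t [3,4]: t=3:−1/864 t=4:+1/3456 = -1/1152
(3j)²=7/286 [(4 4 4; -3 0 3)], sign=+1
⇒ 4πI² = 6561/20449
I = (+1)√(6561/20449/(4π)) = 0.15978796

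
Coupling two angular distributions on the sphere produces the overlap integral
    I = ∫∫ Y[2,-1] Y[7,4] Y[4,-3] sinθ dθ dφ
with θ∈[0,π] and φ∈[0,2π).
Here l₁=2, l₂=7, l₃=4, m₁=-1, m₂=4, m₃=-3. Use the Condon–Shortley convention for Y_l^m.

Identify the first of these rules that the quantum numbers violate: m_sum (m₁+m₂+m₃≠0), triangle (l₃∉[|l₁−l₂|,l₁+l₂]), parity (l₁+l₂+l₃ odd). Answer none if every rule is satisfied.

azimuthal sum: -1 + 4 − 3 = 0  ✓
5 ≤ 4 ≤ 9 (triangle on l)  ✗
L = 2 + 7 + 4 = 13 (odd)

triangle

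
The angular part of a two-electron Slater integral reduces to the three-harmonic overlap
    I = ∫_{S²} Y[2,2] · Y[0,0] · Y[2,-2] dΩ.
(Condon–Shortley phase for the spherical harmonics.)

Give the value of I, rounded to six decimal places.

0.282095

m-sum 0 ✓  L=4 even ✓  2≤2≤2 ✓
Π(2lᵢ+1) = 5×1×5 = 25
triangle coeff Δ(2,0,2) = 1/5
Σ_t [0,0]: t=0:+1/4 = 1/4
(3j)²=1/5 [(2 0 2; 0 0 0)], sign=+1
Σ_t [0,0]: t=0:+1/24 = 1/24
(3j)²=1/5 [(2 0 2; 2 0 -2)], sign=+1
⇒ 4πI² = 1/1
I = (+1)√(1/1/(4π)) = 0.28209479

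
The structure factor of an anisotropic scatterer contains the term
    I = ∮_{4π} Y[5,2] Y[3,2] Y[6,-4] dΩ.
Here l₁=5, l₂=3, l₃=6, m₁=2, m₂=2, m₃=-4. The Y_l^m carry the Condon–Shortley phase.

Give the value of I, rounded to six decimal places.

0.088266

Checks pass: Σm=0; 14 even; l₃=6∈[2,8].
(2·5+1)(2·3+1)(2·6+1) = 1001
Δ: 2! 8! 4! / 15! → 1/675675
sum: t=0:+1/8640 t=1:−1/2304 t=2:+1/8640 = -7/34560
3j²(5 3 6; 0 0 0) = Δ·Π!·Σ² = 7/429  (sign -1)
sum: t=1:−1/34560 t=2:+1/60480 = -1/80640
3j²(5 3 6; 2 2 -4) = Δ·Π!·Σ² = 6/1001  (sign -1)
combine: 4πI² = 1001·7/429·6/1001 = 14/143
take √, sign +1: I = 0.08826552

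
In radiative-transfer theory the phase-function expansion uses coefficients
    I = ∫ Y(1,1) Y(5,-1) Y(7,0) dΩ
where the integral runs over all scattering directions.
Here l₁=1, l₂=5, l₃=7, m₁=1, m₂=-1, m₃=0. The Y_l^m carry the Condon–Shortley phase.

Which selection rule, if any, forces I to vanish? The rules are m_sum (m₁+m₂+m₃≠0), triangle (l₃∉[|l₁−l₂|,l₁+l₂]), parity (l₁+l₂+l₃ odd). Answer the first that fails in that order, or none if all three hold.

triangle

m₁+m₂+m₃ = 1 − 1 + 0 = 0  ✓
triangle: |1−5|=4 ≤ l₃=7 ≤ 1+5=6  ✗
parity: l₁+l₂+l₃ = 13 is odd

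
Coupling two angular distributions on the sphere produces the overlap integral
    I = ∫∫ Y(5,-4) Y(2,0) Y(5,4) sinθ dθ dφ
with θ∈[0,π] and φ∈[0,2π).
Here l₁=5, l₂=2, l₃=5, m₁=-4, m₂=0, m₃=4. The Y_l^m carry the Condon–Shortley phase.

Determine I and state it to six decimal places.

m-sum 0 ✓  L=12 even ✓  3≤5≤7 ✓
Π(2lᵢ+1) = 11×5×11 = 605
triangle coeff Δ(5,2,5) = 1/38610
Σ_t [0,2]: t=0:+1/2880 t=1:−1/576 t=2:+1/2880 = -1/960
(3j)²=10/429 [(5 2 5; 0 0 0)], sign=+1
Σ_t [1,2]: t=1:−1/40320 t=2:+1/20160 = 1/40320
(3j)²=6/715 [(5 2 5; -4 0 4)], sign=-1
⇒ 4πI² = 20/169
I = (-1)√(20/169/(4π)) = -0.09704356

-0.097044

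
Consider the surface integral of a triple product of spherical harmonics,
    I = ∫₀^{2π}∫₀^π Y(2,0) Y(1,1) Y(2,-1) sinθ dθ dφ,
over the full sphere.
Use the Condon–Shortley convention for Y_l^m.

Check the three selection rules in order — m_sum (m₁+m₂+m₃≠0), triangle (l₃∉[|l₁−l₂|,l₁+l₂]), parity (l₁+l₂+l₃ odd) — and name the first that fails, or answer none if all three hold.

parity

m₁+m₂+m₃ = 0 + 1 − 1 = 0  ✓
triangle: |2−1|=1 ≤ l₃=2 ≤ 2+1=3  ✓
parity: l₁+l₂+l₃ = 5 is odd  ✗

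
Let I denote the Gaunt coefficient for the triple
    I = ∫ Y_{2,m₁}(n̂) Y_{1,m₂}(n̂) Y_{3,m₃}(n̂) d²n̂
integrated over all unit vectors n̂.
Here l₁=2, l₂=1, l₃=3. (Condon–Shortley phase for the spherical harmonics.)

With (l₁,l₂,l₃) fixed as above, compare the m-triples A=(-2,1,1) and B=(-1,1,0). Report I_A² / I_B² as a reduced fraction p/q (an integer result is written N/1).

1/3

Shared (l₁,l₂,l₃)=(2,1,3): N and (l;000)² cancel in I_A²/I_B².
A: Δ = 0!·4!·2!/7! = 1/105; Racah Σ t=0..0: t=0:+1/48 = 1/48; ⇒ 3j(2 1 3; -2 1 1)² = 1/105, sgn +1
B: Δ = 0!·4!·2!/7! = 1/105; Racah Σ t=0..0: t=0:+1/12 = 1/12; ⇒ 3j(2 1 3; -1 1 0)² = 1/35, sgn -1
I_A²/I_B² = (1/105)/(1/35) = 1/3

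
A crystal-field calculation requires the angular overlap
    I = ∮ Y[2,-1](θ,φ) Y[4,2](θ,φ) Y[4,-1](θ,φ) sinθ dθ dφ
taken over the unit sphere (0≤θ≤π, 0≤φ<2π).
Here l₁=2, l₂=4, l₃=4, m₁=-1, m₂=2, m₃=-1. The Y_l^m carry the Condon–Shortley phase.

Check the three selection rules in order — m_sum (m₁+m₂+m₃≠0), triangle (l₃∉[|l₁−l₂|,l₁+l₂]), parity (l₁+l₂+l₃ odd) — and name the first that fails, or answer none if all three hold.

Σmᵢ = 0  ✓
l₃∈[|l₁−l₂|,l₁+l₂]=[2,6], have l₃=4  ✓
Σlᵢ = 10 ⇒ even  ✓

none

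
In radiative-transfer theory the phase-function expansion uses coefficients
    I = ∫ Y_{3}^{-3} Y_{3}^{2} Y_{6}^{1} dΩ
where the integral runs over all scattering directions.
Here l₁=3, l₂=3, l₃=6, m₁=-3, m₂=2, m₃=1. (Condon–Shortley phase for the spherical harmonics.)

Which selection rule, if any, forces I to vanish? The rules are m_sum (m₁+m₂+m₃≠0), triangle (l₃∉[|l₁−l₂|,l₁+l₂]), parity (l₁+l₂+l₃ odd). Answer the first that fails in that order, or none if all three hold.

none

m₁+m₂+m₃ = -3 + 2 + 1 = 0  ✓
triangle: |3−3|=0 ≤ l₃=6 ≤ 3+3=6  ✓
parity: l₁+l₂+l₃ = 12 is even  ✓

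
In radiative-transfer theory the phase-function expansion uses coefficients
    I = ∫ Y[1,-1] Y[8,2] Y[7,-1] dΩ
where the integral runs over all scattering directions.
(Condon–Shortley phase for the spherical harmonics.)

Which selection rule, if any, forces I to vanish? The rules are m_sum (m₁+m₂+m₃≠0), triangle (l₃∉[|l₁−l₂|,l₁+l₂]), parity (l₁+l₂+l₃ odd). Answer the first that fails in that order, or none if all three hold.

none

azimuthal sum: -1 + 2 − 1 = 0  ✓
7 ≤ 7 ≤ 9 (triangle on l)  ✓
L = 1 + 8 + 7 = 16 (even)  ✓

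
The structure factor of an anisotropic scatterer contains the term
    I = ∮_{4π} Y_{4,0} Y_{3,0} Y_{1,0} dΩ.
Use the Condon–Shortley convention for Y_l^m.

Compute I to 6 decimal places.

Rules hold: Σm=0, L=8 even, 1≤1≤7.
N = 9·7·3 = 189
Δ = 6!·2!·0!/9! = 1/252
Racah Σ t=3..3: t=3:−1/36 = -1/36
⇒ 3j(4 3 1; 0 0 0)² = 4/63, sgn +1
(m-triple is (0,0,0) — same symbol as above.)
4πI² = N·(3j₀)²·(3jₘ)² = 16/21
I = +1·√(0.761905/4π) = 0.24623252

0.246233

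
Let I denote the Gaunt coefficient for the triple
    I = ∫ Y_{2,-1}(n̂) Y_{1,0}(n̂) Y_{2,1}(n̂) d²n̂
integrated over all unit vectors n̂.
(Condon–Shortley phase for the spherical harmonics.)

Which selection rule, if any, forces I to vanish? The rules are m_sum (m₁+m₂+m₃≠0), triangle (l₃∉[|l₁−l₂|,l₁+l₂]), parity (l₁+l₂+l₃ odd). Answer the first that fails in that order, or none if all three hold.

Σmᵢ = 0  ✓
l₃∈[|l₁−l₂|,l₁+l₂]=[1,3], have l₃=2  ✓
Σlᵢ = 5 ⇒ odd  ✗

parity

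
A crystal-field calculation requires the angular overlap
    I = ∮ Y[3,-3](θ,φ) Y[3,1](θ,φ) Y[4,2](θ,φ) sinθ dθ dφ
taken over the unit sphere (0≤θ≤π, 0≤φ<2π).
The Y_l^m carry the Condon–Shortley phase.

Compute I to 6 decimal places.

-0.188451

Rules hold: Σm=0, L=10 even, 0≤4≤6.
N = 7·7·9 = 441
Δ = 2!·4!·4!/11! = 1/34650
Racah Σ t=0..2: t=0:+1/72 t=1:−1/16 t=2:+1/72 = -5/144
⇒ 3j(3 3 4; 0 0 0)² = 2/77, sgn -1
Racah Σ t=2..2: t=2:+1/192 = 1/192
⇒ 3j(3 3 4; -3 1 2)² = 3/77, sgn +1
4πI² = N·(3j₀)²·(3jₘ)² = 54/121
I = -1·√(0.446281/4π) = -0.18845135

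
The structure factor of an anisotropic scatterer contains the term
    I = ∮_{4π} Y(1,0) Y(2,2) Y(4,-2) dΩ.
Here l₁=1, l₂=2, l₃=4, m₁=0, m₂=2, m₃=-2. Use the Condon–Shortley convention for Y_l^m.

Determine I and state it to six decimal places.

l₃=4 ∉ [1,3] — triangle fails ⇒ I = 0

0.000000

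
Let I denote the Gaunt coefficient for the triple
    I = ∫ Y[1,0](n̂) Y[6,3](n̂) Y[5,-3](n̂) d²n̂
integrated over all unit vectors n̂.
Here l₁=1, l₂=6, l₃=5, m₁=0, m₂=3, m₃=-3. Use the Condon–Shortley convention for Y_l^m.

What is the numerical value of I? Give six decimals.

-0.212310

Checks pass: Σm=0; 12 even; l₃=5∈[5,7].
(2·1+1)(2·6+1)(2·5+1) = 429
Δ: 2! 0! 10! / 13! → 1/858
sum: t=1:−1/14400 = -1/14400
3j²(1 6 5; 0 0 0) = Δ·Π!·Σ² = 6/143  (sign +1)
sum: t=1:−1/80640 = -1/80640
3j²(1 6 5; 0 3 -3) = Δ·Π!·Σ² = 9/286  (sign -1)
combine: 4πI² = 429·6/143·9/286 = 81/143
take √, sign -1: I = -0.21230956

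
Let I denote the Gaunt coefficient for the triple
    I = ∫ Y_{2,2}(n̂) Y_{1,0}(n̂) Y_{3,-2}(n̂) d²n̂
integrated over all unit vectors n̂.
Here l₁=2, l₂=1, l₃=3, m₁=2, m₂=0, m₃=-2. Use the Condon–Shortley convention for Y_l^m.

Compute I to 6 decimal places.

0.184674

Checks pass: Σm=0; 6 even; l₃=3∈[1,3].
(2·2+1)(2·1+1)(2·3+1) = 105
Δ: 0! 4! 2! / 7! → 1/105
sum: t=0:+1/4 = 1/4
3j²(2 1 3; 0 0 0) = Δ·Π!·Σ² = 3/35  (sign -1)
sum: t=0:+1/24 = 1/24
3j²(2 1 3; 2 0 -2) = Δ·Π!·Σ² = 1/21  (sign -1)
combine: 4πI² = 105·3/35·1/21 = 3/7
take √, sign +1: I = 0.18467439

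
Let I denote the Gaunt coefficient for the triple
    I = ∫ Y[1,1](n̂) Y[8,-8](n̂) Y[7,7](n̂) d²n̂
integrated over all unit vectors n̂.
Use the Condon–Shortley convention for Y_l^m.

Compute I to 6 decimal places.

Checks pass: Σm=0; 16 even; l₃=7∈[7,9].
(2·1+1)(2·8+1)(2·7+1) = 765
Δ: 2! 0! 14! / 17! → 1/2040
sum: t=1:−1/25401600 = -1/25401600
3j²(1 8 7; 0 0 0) = Δ·Π!·Σ² = 8/255  (sign +1)
sum: t=0:+1/174356582400 = 1/174356582400
3j²(1 8 7; 1 -8 7) = Δ·Π!·Σ² = 1/17  (sign +1)
combine: 4πI² = 765·8/255·1/17 = 24/17
take √, sign +1: I = 0.33517856

0.335179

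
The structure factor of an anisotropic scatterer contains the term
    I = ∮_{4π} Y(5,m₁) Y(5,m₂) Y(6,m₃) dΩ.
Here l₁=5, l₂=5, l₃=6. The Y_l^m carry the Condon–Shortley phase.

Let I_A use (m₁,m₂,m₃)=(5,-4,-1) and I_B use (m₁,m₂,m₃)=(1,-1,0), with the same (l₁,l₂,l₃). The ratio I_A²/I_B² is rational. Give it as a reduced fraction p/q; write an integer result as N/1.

105/16

Shared (l₁,l₂,l₃)=(5,5,6): N and (l;000)² cancel in I_A²/I_B².
A: Δ = 4!·6!·6!/17! = 1/28588560; Racah Σ t=0..0: t=0:+1/2073600 = 1/2073600; ⇒ 3j(5 5 6; 5 -4 -1)² = 63/9724, sgn -1
B: Δ = 4!·6!·6!/17! = 1/28588560; Racah Σ t=0..4: t=0:+1/55296 t=1:−1/7776 t=2:+1/9216 t=3:−1/86400 t=4:+1/12441600 = -7/518400; ⇒ 3j(5 5 6; 1 -1 0)² = 12/12155, sgn -1
I_A²/I_B² = (63/9724)/(12/12155) = 105/16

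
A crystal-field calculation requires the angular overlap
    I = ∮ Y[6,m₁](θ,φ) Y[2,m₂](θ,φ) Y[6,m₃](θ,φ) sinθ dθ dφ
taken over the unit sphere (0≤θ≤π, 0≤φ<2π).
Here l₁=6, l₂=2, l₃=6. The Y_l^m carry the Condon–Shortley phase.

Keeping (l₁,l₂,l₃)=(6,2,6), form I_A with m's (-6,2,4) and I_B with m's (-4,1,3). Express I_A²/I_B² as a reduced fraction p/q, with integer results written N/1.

44/245

Shared (l₁,l₂,l₃)=(6,2,6): N and (l;000)² cancel in I_A²/I_B².
A: Δ = 2!·10!·2!/15! = 1/90090; Racah Σ t=2..2: t=2:+1/14515200 = 1/14515200; ⇒ 3j(6 2 6; -6 2 4)² = 2/455, sgn +1
B: Δ = 2!·10!·2!/15! = 1/90090; Racah Σ t=1..2: t=1:−1/725760 t=2:+1/161280 = 1/207360; ⇒ 3j(6 2 6; -4 1 3)² = 7/286, sgn -1
I_A²/I_B² = (2/455)/(7/286) = 44/245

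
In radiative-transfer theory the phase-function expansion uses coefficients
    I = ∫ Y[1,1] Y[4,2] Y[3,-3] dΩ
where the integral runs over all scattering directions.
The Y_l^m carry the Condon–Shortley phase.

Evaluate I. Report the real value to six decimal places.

0.061558

Checks pass: Σm=0; 8 even; l₃=3∈[3,5].
(2·1+1)(2·4+1)(2·3+1) = 189
Δ: 2! 0! 6! / 9! → 1/252
sum: t=1:−1/36 = -1/36
3j²(1 4 3; 0 0 0) = Δ·Π!·Σ² = 4/63  (sign +1)
sum: t=0:+1/1440 = 1/1440
3j²(1 4 3; 1 2 -3) = Δ·Π!·Σ² = 1/252  (sign +1)
combine: 4πI² = 189·4/63·1/252 = 1/21
take √, sign +1: I = 0.06155813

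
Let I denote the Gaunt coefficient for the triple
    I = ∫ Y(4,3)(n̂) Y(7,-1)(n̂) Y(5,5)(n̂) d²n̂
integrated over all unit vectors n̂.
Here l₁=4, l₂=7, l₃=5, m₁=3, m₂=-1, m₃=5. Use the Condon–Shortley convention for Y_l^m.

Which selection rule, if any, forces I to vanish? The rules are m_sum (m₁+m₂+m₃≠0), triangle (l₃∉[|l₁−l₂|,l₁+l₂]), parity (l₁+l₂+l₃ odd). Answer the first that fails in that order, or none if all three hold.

Σmᵢ = 7  ✗
l₃∈[|l₁−l₂|,l₁+l₂]=[3,11], have l₃=5
Σlᵢ = 16 ⇒ even

m_sum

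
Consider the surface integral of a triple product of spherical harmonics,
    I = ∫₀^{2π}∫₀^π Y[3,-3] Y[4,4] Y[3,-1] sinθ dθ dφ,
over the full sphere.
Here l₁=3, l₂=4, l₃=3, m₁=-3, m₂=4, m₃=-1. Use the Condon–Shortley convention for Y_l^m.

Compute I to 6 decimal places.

Checks pass: Σm=0; 10 even; l₃=3∈[1,7].
(2·3+1)(2·4+1)(2·3+1) = 441
Δ: 4! 2! 4! / 11! → 1/34650
sum: t=1:−1/72 t=2:+1/16 t=3:−1/72 = 5/144
3j²(3 4 3; 0 0 0) = Δ·Π!·Σ² = 2/77  (sign -1)
sum: t=4:+1/1152 = 1/1152
3j²(3 4 3; -3 4 -1) = Δ·Π!·Σ² = 1/33  (sign +1)
combine: 4πI² = 441·2/77·1/33 = 42/121
take √, sign -1: I = -0.16619847

-0.166198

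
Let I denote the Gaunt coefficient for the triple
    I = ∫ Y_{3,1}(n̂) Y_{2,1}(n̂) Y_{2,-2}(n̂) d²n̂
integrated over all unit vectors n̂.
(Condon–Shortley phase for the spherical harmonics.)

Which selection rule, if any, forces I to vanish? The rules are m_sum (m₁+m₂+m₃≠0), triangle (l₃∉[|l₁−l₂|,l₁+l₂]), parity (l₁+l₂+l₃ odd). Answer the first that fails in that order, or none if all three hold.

azimuthal sum: 1 + 1 − 2 = 0  ✓
1 ≤ 2 ≤ 5 (triangle on l)  ✓
L = 3 + 2 + 2 = 7 (odd)  ✗

parity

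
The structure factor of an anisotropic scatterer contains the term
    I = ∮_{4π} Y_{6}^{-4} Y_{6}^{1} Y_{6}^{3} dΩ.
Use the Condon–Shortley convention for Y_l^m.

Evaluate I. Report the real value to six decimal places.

-0.084679

Checks pass: Σm=0; 18 even; l₃=6∈[0,12].
(2·6+1)(2·6+1)(2·6+1) = 2197
Δ: 6! 6! 6! / 19! → 1/325909584
sum: t=0:+1/373248000 t=1:−1/1728000 t=2:+1/110592 t=3:−1/46656 t=4:+1/110592 t=5:−1/1728000 t=6:+1/373248000 = -7/1555200
3j²(6 6 6; 0 0 0) = Δ·Π!·Σ² = 400/46189  (sign -1)
sum: t=4:+1/1244160 t=5:−1/691200 t=6:+1/4147200 = -1/2488320
3j²(6 6 6; -4 1 3) = Δ·Π!·Σ² = 875/184756  (sign +1)
combine: 4πI² = 2197·400/46189·875/184756 = 1137500/12623809
take √, sign -1: I = -0.08467897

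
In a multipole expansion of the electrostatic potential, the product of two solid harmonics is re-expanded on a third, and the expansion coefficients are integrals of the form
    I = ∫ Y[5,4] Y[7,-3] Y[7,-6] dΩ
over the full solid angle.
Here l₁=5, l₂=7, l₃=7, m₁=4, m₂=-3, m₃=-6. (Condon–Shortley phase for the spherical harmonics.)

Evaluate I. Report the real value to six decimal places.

m-sum = 4 − 3 − 6 = -5 ≠ 0 ⇒ I = 0

0.000000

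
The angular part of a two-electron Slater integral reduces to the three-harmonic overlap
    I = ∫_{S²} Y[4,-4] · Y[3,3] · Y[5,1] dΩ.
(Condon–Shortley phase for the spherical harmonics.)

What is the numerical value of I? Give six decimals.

Rules hold: Σm=0, L=12 even, 1≤5≤7.
N = 9·7·11 = 693
Δ = 2!·6!·4!/13! = 1/180180
Racah Σ t=0..2: t=0:+1/576 t=1:−1/144 t=2:+1/576 = -1/288
⇒ 3j(4 3 5; 0 0 0)² = 20/1001, sgn +1
Racah Σ t=2..2: t=2:+1/34560 = 1/34560
⇒ 3j(4 3 5; -4 3 1)² = 1/429, sgn +1
4πI² = N·(3j₀)²·(3jₘ)² = 60/1859
I = +1·√(0.0322754/4π) = 0.05067935

0.050679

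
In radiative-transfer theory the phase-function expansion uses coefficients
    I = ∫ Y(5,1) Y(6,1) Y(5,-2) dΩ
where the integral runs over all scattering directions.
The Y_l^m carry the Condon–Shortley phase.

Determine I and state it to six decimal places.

m-sum 0 ✓  L=16 even ✓  1≤5≤11 ✓
Π(2lᵢ+1) = 11×13×11 = 1573
triangle coeff Δ(5,6,5) = 1/28588560
Σ_t [1,5]: t=1:−1/345600 t=2:+1/13824 t=3:−1/5184 t=4:+1/13824 t=5:−1/345600 = -7/129600
(3j)²=80/7293 [(5 6 5; 0 0 0)], sign=+1
Σ_t [1,4]: t=1:−1/518400 t=2:+1/23040 t=3:−1/10368 t=4:+1/41472 = -1/32400
(3j)²=128/12155 [(5 6 5; 1 1 -2)], sign=+1
⇒ 4πI² = 2048/11271
I = (+1)√(2048/11271/(4π)) = 0.12024827

0.120248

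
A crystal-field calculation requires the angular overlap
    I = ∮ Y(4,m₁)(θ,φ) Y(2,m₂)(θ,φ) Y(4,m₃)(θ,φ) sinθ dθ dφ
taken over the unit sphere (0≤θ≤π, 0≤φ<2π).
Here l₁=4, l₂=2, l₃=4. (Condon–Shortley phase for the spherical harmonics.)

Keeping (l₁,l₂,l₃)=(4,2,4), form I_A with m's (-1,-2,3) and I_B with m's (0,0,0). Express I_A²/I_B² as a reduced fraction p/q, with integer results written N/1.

Shared (l₁,l₂,l₃)=(4,2,4): N and (l;000)² cancel in I_A²/I_B².
A: Δ = 2!·6!·2!/11! = 1/13860; Racah Σ t=0..0: t=0:+1/480 = 1/480; ⇒ 3j(4 2 4; -1 -2 3)² = 3/110, sgn -1
B: Δ = 2!·6!·2!/11! = 1/13860; Racah Σ t=0..2: t=0:+1/192 t=1:−1/36 t=2:+1/192 = -5/288; ⇒ 3j(4 2 4; 0 0 0)² = 20/693, sgn -1
I_A²/I_B² = (3/110)/(20/693) = 189/200

189/200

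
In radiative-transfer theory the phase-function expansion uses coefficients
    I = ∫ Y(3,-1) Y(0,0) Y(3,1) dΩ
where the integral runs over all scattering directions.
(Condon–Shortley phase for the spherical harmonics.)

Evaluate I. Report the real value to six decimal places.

m-sum 0 ✓  L=6 even ✓  3≤3≤3 ✓
Π(2lᵢ+1) = 7×1×7 = 49
triangle coeff Δ(3,0,3) = 1/7
Σ_t [0,0]: t=0:+1/36 = 1/36
(3j)²=1/7 [(3 0 3; 0 0 0)], sign=-1
Σ_t [0,0]: t=0:+1/48 = 1/48
(3j)²=1/7 [(3 0 3; -1 0 1)], sign=+1
⇒ 4πI² = 1/1
I = (-1)√(1/1/(4π)) = -0.28209479

-0.282095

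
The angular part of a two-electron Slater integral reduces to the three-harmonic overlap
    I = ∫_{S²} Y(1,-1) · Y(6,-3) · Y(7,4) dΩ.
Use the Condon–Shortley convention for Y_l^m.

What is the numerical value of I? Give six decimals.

0.259489

m-sum 0 ✓  L=14 even ✓  5≤7≤7 ✓
Π(2lᵢ+1) = 3×13×15 = 585
triangle coeff Δ(1,6,7) = 1/1365
Σ_t [0,0]: t=0:+1/518400 = 1/518400
(3j)²=7/195 [(1 6 7; 0 0 0)], sign=-1
Σ_t [0,0]: t=0:+1/4354560 = 1/4354560
(3j)²=11/273 [(1 6 7; -1 -3 4)], sign=-1
⇒ 4πI² = 11/13
I = (+1)√(11/13/(4π)) = 0.25948947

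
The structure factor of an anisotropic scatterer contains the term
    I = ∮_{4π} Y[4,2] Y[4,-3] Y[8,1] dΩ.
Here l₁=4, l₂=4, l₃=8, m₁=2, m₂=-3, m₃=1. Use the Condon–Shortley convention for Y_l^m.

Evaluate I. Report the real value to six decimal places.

-0.053166

Checks pass: Σm=0; 16 even; l₃=8∈[0,8].
(2·4+1)(2·4+1)(2·8+1) = 1377
Δ: 0! 8! 8! / 17! → 1/218790
sum: t=0:+1/331776 = 1/331776
3j²(4 4 8; 0 0 0) = Δ·Π!·Σ² = 490/21879  (sign +1)
sum: t=0:+1/7257600 = 1/7257600
3j²(4 4 8; 2 -3 1) = Δ·Π!·Σ² = 14/12155  (sign -1)
combine: 4πI² = 1377·490/21879·14/12155 = 12348/347633
take √, sign -1: I = -0.05316586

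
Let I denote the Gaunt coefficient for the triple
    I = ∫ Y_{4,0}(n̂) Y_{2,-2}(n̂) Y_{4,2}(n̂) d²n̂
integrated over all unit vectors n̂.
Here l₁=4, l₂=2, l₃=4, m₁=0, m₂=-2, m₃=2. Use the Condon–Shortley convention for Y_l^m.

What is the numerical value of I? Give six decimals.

-0.190365

Checks pass: Σm=0; 10 even; l₃=4∈[2,6].
(2·4+1)(2·2+1)(2·4+1) = 405
Δ: 2! 6! 2! / 11! → 1/13860
sum: t=0:+1/192 t=1:−1/36 t=2:+1/192 = -5/288
3j²(4 2 4; 0 0 0) = Δ·Π!·Σ² = 20/693  (sign -1)
sum: t=0:+1/192 = 1/192
3j²(4 2 4; 0 -2 2) = Δ·Π!·Σ² = 3/77  (sign +1)
combine: 4πI² = 405·20/693·3/77 = 2700/5929
take √, sign -1: I = -0.19036462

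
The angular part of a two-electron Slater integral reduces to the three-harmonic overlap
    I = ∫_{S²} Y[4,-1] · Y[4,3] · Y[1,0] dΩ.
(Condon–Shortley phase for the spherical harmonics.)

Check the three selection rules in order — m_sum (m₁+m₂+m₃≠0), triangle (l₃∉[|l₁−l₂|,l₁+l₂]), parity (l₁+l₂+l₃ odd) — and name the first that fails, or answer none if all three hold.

m_sum

azimuthal sum: -1 + 3 + 0 = 2  ✗
0 ≤ 1 ≤ 8 (triangle on l)
L = 4 + 4 + 1 = 9 (odd)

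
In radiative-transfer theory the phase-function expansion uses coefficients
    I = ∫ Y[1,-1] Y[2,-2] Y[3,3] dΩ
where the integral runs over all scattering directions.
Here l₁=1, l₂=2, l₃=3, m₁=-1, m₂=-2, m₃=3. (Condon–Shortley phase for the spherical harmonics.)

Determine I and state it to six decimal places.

Rules hold: Σm=0, L=6 even, 1≤3≤3.
N = 3·5·7 = 105
Δ = 0!·2!·4!/7! = 1/105
Racah Σ t=0..0: t=0:+1/4 = 1/4
⇒ 3j(1 2 3; 0 0 0)² = 3/35, sgn -1
Racah Σ t=0..0: t=0:+1/48 = 1/48
⇒ 3j(1 2 3; -1 -2 3)² = 1/7, sgn +1
4πI² = N·(3j₀)²·(3jₘ)² = 9/7
I = -1·√(1.28571/4π) = -0.31986543

-0.319865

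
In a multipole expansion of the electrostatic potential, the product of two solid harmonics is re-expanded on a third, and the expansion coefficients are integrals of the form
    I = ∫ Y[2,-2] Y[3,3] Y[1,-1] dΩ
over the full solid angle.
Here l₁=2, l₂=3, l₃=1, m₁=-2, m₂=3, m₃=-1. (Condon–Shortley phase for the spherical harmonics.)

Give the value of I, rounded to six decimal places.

Rules hold: Σm=0, L=6 even, 1≤1≤5.
N = 5·7·3 = 105
Δ = 4!·0!·2!/7! = 1/105
Racah Σ t=2..2: t=2:+1/4 = 1/4
⇒ 3j(2 3 1; 0 0 0)² = 3/35, sgn -1
Racah Σ t=4..4: t=4:+1/48 = 1/48
⇒ 3j(2 3 1; -2 3 -1)² = 1/7, sgn +1
4πI² = N·(3j₀)²·(3jₘ)² = 9/7
I = -1·√(1.28571/4π) = -0.31986543

-0.319865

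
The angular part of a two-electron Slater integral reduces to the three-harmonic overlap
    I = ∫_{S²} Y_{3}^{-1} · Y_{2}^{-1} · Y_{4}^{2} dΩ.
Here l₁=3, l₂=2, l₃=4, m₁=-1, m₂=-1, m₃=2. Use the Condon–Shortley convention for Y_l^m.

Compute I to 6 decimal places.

Σlᵢ=9 odd — θ-integrand is odd under cosθ→−cosθ; I=0

0.000000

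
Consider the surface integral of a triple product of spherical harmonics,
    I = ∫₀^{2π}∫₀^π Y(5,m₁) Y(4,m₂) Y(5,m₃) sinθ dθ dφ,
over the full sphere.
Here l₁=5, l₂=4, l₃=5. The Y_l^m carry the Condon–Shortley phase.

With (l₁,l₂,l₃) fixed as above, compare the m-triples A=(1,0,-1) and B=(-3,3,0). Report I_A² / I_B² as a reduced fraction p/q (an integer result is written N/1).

Shared (l₁,l₂,l₃)=(5,4,5): N and (l;000)² cancel in I_A²/I_B².
A: Δ = 4!·6!·4!/15! = 1/3153150; Racah Σ t=0..4: t=0:+1/27648 t=1:−1/1296 t=2:+1/768 t=3:−1/4320 t=4:+1/414720 = 7/20736; ⇒ 3j(5 4 5; 1 0 -1)² = 8/1287, sgn +1
B: Δ = 4!·6!·4!/15! = 1/3153150; Racah Σ t=3..4: t=3:−1/17280 t=4:+1/6912 = 1/11520; ⇒ 3j(5 4 5; -3 3 0)² = 2/143, sgn -1
I_A²/I_B² = (8/1287)/(2/143) = 4/9

4/9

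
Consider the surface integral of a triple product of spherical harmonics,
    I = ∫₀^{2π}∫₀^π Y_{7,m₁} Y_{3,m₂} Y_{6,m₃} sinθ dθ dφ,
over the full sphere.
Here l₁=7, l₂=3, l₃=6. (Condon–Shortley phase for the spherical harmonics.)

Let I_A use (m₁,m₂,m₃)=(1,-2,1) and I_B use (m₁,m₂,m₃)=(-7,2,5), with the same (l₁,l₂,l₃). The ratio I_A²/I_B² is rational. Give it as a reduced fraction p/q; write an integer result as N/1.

686/1573

l's match ⇒ only the (l;m) 3-j factors differ between A and B.
A: triangle coeff Δ(7,3,6) = 1/2042040; Σ_t [0,1]: t=0:+1/414720 t=1:−1/172800 = -7/2073600; (3j)²=343/29172 [(7 3 6; 1 -2 1)], sign=+1
B: triangle coeff Δ(7,3,6) = 1/2042040; Σ_t [4,4]: t=4:+1/87091200 = 1/87091200; (3j)²=11/408 [(7 3 6; -7 2 5)], sign=-1
I_A²/I_B² = (343/29172)/(11/408) = 686/1573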